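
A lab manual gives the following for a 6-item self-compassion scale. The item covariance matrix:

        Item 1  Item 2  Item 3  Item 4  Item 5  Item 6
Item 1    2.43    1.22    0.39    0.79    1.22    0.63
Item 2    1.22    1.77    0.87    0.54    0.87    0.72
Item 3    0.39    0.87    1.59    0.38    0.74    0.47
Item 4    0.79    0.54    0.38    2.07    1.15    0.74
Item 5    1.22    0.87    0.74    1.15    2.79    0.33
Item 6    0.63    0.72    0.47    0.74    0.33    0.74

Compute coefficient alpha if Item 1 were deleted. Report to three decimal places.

Remaining items: Item 2, Item 3, Item 4, Item 5, Item 6 (k = 5).
Σσ²ᵢ = 1.77 + 1.59 + 2.07 + 2.79 + 0.74 = 8.96
σ²_T = 8.96 + 2 × 6.81 = 22.58
α (item deleted) = (5/4)·(1 − 8.96/22.58) = 0.754

coefficient alpha = 0.754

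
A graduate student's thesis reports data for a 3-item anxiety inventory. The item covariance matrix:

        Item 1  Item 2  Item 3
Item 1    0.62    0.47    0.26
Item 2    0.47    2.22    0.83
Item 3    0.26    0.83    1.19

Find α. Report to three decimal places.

ΣVar(i) = 0.62 + 2.22 + 1.19 = 4.03
Sum of off-diagonal covariances = 1.56
σ²_T = 4.03 + 2 × 1.56 = 7.15
α = (k/(k−1))·(1 − ΣVar(i)/σ²_T) = (3/2)·(1 − 4.03/7.15) = 0.655

α = 0.655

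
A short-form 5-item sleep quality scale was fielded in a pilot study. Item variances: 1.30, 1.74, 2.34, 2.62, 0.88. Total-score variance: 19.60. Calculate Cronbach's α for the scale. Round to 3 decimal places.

Cronbach's α = 0.684

Σσᵢ² = 1.30 + 1.74 + 2.34 + 2.62 + 0.88 = 8.88
α = (k/(k−1))·(1 − Σσᵢ²/Var(T)) = (5/4)·(1 − 8.88/19.60) = 0.684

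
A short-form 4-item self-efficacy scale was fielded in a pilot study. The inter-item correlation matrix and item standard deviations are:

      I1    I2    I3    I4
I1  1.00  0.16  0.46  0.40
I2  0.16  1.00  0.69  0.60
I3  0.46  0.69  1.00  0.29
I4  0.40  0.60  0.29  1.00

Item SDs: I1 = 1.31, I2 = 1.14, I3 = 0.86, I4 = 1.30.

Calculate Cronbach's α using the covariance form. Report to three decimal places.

α = 0.733

Σσ²ᵢ = 1.31² + 1.14² + 0.86² + 1.30² = 5.4453
Covariances σ_ij = r_ij · s_i · s_j:
  σ(I1,I2) = 0.16 × 1.31 × 1.14 = 0.2389
  σ(I1,I3) = 0.46 × 1.31 × 0.86 = 0.5182
  σ(I1,I4) = 0.40 × 1.31 × 1.30 = 0.6812
  σ(I2,I3) = 0.69 × 1.14 × 0.86 = 0.6765
  σ(I2,I4) = 0.60 × 1.14 × 1.30 = 0.8892
  σ(I3,I4) = 0.29 × 0.86 × 1.30 = 0.3242
σ²_T = Σσ²ᵢ + 2·Σσ_ij = 5.4453 + 2 × 3.3282 = 12.1017
α = (4/3)·(1 − 5.4453/12.1017) = 0.733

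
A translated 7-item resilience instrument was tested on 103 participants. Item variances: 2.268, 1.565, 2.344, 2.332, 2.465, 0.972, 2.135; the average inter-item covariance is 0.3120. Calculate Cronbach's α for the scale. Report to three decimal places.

Cronbach's α = 0.562

Σσᵢ² = 2.268 + 1.565 + 2.344 + 2.332 + 2.465 + 0.972 + 2.135 = 14.081
Sum of the 21 distinct covariances = 21 × 0.3120 = 6.5520
σ²_total = Σσᵢ² + 2·Σcov = 14.081 + 2 × 6.5520 = 27.1850
α = (7/6)·(1 − 14.081/27.1850) = 0.562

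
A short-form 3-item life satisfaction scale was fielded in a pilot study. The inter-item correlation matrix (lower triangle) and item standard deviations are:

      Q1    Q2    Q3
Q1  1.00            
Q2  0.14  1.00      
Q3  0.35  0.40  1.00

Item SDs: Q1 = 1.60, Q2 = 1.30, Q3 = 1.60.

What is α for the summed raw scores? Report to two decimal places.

α = 0.56

Σσ²ᵢ = 1.60² + 1.30² + 1.60² = 6.8100
Covariances σ_ij = r_ij · s_i · s_j:
  σ(Q1,Q2) = 0.14 × 1.60 × 1.30 = 0.2912
  σ(Q1,Q3) = 0.35 × 1.60 × 1.60 = 0.8960
  σ(Q2,Q3) = 0.40 × 1.30 × 1.60 = 0.8320
σ²_T = Σσ²ᵢ + 2·Σσ_ij = 6.8100 + 2 × 2.0192 = 10.8484
α = (3/2)·(1 − 6.8100/10.8484) = 0.56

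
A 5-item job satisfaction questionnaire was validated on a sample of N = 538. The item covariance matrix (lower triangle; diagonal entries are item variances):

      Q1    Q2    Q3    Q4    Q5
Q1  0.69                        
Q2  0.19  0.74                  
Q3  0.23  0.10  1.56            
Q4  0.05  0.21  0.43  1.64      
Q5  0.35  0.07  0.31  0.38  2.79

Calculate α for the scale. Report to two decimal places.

α = 0.48

ΣVar(i) = 0.69 + 0.74 + 1.56 + 1.64 + 2.79 = 7.42
Σ_{i<j} σ_ij = 2.32
σ²_T = 7.42 + 2 × 2.32 = 12.06
α = (k/(k−1))·(1 − ΣVar(i)/σ²_T) = (5/4)·(1 − 7.42/12.06) = 0.48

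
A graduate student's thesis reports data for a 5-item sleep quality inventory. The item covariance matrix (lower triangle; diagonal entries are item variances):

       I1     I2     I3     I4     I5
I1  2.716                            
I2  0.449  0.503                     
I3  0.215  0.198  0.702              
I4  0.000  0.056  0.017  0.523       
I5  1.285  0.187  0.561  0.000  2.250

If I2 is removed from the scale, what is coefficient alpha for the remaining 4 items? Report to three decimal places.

α = 0.536

Remaining items: I1, I3, I4, I5 (k = 4).
Σσᵢ² = 2.716 + 0.702 + 0.523 + 2.250 = 6.191
σ²_total = 6.191 + 2 × 2.078 = 10.347
α (item deleted) = (4/3)·(1 − 6.191/10.347) = 0.536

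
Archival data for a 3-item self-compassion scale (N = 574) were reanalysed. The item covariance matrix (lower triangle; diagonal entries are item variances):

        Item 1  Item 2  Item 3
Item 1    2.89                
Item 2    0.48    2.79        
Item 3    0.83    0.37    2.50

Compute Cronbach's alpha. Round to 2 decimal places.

ΣVar(i) = 2.89 + 2.79 + 2.50 = 8.18
Sum of off-diagonal covariances = 1.68
total variance = 8.18 + 2 × 1.68 = 11.54
α = (k/(k−1))·(1 − ΣVar(i)/total variance) = (3/2)·(1 − 8.18/11.54) = 0.44

α = 0.44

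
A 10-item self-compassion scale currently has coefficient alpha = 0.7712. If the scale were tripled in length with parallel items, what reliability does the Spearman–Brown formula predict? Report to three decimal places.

Length factor m = 3
α' = m·α / (1 + (m−1)·α)
   = 3 × 0.7712 / (1 + (3 − 1) × 0.7712)
   = 2.3136 / 2.5424 = 0.910

predicted reliability = 0.910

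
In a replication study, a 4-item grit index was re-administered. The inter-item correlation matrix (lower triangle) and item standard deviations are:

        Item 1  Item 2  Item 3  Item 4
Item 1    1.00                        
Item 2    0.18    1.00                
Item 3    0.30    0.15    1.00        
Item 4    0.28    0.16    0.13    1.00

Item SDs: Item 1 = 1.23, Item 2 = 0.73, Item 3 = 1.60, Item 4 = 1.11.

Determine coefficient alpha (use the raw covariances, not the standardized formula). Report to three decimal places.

coefficient alpha = 0.485

Σσ²ᵢ = 1.23² + 0.73² + 1.60² + 1.11² = 5.8379
Covariances σ_ij = r_ij · s_i · s_j:
  σ(Item 1,Item 2) = 0.18 × 1.23 × 0.73 = 0.1616
  σ(Item 1,Item 3) = 0.30 × 1.23 × 1.60 = 0.5904
  σ(Item 1,Item 4) = 0.28 × 1.23 × 1.11 = 0.3823
  σ(Item 2,Item 3) = 0.15 × 0.73 × 1.60 = 0.1752
  σ(Item 2,Item 4) = 0.16 × 0.73 × 1.11 = 0.1296
  σ(Item 3,Item 4) = 0.13 × 1.60 × 1.11 = 0.2309
σ²_T = Σσ²ᵢ + 2·Σσ_ij = 5.8379 + 2 × 1.6700 = 9.1779
α = (4/3)·(1 − 5.8379/9.1779) = 0.485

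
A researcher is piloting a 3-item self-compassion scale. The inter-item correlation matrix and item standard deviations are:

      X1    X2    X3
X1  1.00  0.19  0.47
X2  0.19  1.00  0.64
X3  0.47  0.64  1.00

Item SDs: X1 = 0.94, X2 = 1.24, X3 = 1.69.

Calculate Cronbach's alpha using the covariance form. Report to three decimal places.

α = 0.700

Σσ²ᵢ = 0.94² + 1.24² + 1.69² = 5.2773
Covariances σ_ij = r_ij · s_i · s_j:
  σ(X1,X2) = 0.19 × 0.94 × 1.24 = 0.2215
  σ(X1,X3) = 0.47 × 0.94 × 1.69 = 0.7466
  σ(X2,X3) = 0.64 × 1.24 × 1.69 = 1.3412
σ²_T = Σσ²ᵢ + 2·Σσ_ij = 5.2773 + 2 × 2.3093 = 9.8959
α = (3/2)·(1 − 5.2773/9.8959) = 0.700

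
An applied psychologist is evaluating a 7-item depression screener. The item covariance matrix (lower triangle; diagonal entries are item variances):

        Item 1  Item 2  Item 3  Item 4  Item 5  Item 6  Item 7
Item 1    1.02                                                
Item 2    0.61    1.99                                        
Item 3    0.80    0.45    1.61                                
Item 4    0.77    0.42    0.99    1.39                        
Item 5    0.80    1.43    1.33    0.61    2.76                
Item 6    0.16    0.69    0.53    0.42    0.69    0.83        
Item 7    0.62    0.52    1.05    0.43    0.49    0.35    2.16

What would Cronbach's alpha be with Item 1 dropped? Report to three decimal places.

Cronbach's alpha = 0.791

Remaining items: Item 2, Item 3, Item 4, Item 5, Item 6, Item 7 (k = 6).
Σσᵢ² = 1.99 + 1.61 + 1.39 + 2.76 + 0.83 + 2.16 = 10.74
σ²_total = 10.74 + 2 × 10.40 = 31.54
α (item deleted) = (6/5)·(1 − 10.74/31.54) = 0.791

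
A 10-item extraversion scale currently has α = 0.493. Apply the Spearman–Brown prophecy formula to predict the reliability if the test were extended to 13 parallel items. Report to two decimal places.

Length factor m = 13/10 = 1.3000
α' = m·α / (1 + (m−1)·α)
   = 13/10 × 0.493 / (1 + (13/10 − 1) × 0.493)
   = 0.6409 / 1.1479 = 0.56

predicted reliability = 0.56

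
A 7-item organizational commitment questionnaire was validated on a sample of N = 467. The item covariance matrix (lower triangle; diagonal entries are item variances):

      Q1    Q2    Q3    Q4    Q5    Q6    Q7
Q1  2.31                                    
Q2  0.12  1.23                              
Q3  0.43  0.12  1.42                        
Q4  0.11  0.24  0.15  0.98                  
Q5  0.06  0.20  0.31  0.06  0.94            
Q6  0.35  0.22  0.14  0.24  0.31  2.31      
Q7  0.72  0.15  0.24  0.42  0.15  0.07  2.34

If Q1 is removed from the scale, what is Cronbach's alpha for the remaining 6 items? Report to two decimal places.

Cronbach's alpha = 0.47

Remaining items: Q2, Q3, Q4, Q5, Q6, Q7 (k = 6).
Σσ²ᵢ = 1.23 + 1.42 + 0.98 + 0.94 + 2.31 + 2.34 = 9.22
σ²_T = 9.22 + 2 × 3.02 = 15.26
α (item deleted) = (6/5)·(1 − 9.22/15.26) = 0.47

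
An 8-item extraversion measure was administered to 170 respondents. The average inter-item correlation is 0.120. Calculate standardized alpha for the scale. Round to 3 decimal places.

Standardized α = k·r̄ / (1 + (k−1)·r̄) = 8 × 0.120 / (1 + 7 × 0.120)
  = 0.9600 / 1.8400 = 0.522

α = 0.522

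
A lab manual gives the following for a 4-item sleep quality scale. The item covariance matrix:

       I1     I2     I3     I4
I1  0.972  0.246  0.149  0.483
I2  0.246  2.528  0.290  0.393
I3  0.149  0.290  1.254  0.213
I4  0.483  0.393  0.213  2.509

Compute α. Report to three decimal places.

α = 0.438

sum of item variances = 0.972 + 2.528 + 1.254 + 2.509 = 7.263
Sum of the distinct covariances = 1.774
Var(T) = 7.263 + 2 × 1.774 = 10.811
α = (k/(k−1))·(1 − sum of item variances/Var(T)) = (4/3)·(1 − 7.263/10.811) = 0.438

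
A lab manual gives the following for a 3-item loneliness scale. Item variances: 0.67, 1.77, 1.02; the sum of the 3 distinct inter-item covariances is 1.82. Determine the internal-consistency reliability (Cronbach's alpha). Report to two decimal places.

ΣVar(i) = 0.67 + 1.77 + 1.02 = 3.46
Sum of distinct covariances = 1.82
total variance = ΣVar(i) + 2·Σcov = 3.46 + 2 × 1.82 = 7.10
α = (3/2)·(1 − 3.46/7.10) = 0.77

α = 0.77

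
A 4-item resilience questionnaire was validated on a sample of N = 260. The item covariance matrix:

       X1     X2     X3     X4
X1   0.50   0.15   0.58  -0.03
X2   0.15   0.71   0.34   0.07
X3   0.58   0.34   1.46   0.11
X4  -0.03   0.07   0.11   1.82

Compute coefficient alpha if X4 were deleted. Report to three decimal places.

α = 0.667

Remaining items: X1, X2, X3 (k = 3).
Σσᵢ² = 0.50 + 0.71 + 1.46 = 2.67
σ²_T = 2.67 + 2 × 1.07 = 4.81
α (item deleted) = (3/2)·(1 − 2.67/4.81) = 0.667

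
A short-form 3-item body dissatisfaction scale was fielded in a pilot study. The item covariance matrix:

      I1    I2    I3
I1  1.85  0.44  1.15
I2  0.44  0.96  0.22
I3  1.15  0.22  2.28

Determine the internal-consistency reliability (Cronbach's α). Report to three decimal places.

Σσ²ᵢ = 1.85 + 0.96 + 2.28 = 5.09
Sum of the distinct covariances = 1.81
total variance = 5.09 + 2 × 1.81 = 8.71
α = (k/(k−1))·(1 − Σσ²ᵢ/total variance) = (3/2)·(1 − 5.09/8.71) = 0.623

α = 0.623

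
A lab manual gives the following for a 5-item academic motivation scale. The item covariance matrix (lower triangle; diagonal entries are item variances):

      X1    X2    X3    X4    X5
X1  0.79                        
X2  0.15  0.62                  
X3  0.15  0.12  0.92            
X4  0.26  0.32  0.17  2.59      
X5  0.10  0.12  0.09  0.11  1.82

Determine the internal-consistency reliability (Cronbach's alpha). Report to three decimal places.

Σσ²ᵢ = 0.79 + 0.62 + 0.92 + 2.59 + 1.82 = 6.74
Sum of the distinct covariances = 1.59
Var(T) = 6.74 + 2 × 1.59 = 9.92
α = (k/(k−1))·(1 − Σσ²ᵢ/Var(T)) = (5/4)·(1 − 6.74/9.92) = 0.401

α = 0.401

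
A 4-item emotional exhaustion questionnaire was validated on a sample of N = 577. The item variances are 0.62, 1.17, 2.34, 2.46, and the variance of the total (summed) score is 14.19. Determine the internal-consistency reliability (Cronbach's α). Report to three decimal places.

Cronbach's α = 0.714

ΣVar(i) = 0.62 + 1.17 + 2.34 + 2.46 = 6.59
α = (k/(k−1))·(1 − ΣVar(i)/total variance) = (4/3)·(1 − 6.59/14.19) = 0.714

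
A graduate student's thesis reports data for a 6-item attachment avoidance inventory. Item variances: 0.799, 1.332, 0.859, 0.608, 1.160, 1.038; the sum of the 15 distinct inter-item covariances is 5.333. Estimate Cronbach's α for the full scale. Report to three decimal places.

Σσ²ᵢ = 0.799 + 1.332 + 0.859 + 0.608 + 1.160 + 1.038 = 5.796
Sum of distinct covariances = 5.333
total variance = Σσ²ᵢ + 2·Σcov = 5.796 + 2 × 5.333 = 16.462
α = (6/5)·(1 − 5.796/16.462) = 0.777

α = 0.777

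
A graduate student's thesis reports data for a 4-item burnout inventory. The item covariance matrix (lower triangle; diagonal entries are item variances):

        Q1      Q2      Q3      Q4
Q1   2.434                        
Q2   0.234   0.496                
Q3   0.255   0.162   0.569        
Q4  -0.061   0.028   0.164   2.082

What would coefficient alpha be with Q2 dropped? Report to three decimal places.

α = 0.185

Remaining items: Q1, Q3, Q4 (k = 3).
ΣVar(i) = 2.434 + 0.569 + 2.082 = 5.085
σ²_total = 5.085 + 2 × 0.358 = 5.801
α (item deleted) = (3/2)·(1 − 5.085/5.801) = 0.185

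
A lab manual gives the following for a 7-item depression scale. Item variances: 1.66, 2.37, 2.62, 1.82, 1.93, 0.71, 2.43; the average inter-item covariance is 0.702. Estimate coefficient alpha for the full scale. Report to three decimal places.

coefficient alpha = 0.800

Σσᵢ² = 1.66 + 2.37 + 2.62 + 1.82 + 1.93 + 0.71 + 2.43 = 13.54
Sum of the 21 distinct covariances = 21 × 0.702 = 14.742
σ²_total = Σσᵢ² + 2·Σcov = 13.54 + 2 × 14.742 = 43.024
α = (7/6)·(1 − 13.54/43.024) = 0.800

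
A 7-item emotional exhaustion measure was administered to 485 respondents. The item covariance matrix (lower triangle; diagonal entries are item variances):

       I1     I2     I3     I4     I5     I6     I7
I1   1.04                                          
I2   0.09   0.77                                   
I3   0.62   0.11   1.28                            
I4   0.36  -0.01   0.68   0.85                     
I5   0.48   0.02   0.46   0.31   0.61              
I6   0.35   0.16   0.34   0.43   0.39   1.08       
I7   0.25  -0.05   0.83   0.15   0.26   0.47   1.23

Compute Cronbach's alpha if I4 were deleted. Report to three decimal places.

Remaining items: I1, I2, I3, I5, I6, I7 (k = 6).
Σσᵢ² = 1.04 + 0.77 + 1.28 + 0.61 + 1.08 + 1.23 = 6.01
Var(T) = 6.01 + 2 × 4.78 = 15.57
α (item deleted) = (6/5)·(1 − 6.01/15.57) = 0.737

Cronbach's alpha = 0.737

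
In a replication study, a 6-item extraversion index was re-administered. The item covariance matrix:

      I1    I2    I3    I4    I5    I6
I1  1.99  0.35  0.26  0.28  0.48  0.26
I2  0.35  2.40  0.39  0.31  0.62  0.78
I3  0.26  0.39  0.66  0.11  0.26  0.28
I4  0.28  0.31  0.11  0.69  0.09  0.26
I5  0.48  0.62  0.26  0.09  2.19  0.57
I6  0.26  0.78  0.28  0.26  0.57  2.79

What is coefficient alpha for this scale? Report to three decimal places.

sum of item variances = 1.99 + 2.40 + 0.66 + 0.69 + 2.19 + 2.79 = 10.72
Sum of off-diagonal covariances = 5.30
Var(T) = 10.72 + 2 × 5.30 = 21.32
α = (k/(k−1))·(1 − sum of item variances/Var(T)) = (6/5)·(1 − 10.72/21.32) = 0.597

coefficient alpha = 0.597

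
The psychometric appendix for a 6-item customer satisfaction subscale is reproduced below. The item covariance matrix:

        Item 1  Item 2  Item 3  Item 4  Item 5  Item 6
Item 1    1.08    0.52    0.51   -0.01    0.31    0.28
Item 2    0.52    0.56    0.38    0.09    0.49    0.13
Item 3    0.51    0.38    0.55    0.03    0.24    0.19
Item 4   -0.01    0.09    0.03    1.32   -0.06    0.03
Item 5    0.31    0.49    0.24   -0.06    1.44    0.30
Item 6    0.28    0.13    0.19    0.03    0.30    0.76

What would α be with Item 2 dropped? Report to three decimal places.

α = 0.518

Remaining items: Item 1, Item 3, Item 4, Item 5, Item 6 (k = 5).
Σσ²ᵢ = 1.08 + 0.55 + 1.32 + 1.44 + 0.76 = 5.15
Var(T) = 5.15 + 2 × 1.82 = 8.79
α (item deleted) = (5/4)·(1 − 5.15/8.79) = 0.518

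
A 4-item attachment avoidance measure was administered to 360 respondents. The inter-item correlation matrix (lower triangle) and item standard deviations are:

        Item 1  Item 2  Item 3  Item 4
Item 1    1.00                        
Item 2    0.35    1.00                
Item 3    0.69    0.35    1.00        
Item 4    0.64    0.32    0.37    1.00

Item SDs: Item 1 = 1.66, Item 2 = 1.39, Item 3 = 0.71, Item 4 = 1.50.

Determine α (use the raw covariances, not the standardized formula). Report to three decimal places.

α = 0.739

Σσ²ᵢ = 1.66² + 1.39² + 0.71² + 1.50² = 7.4418
Covariances σ_ij = r_ij · s_i · s_j:
  σ(Item 1,Item 2) = 0.35 × 1.66 × 1.39 = 0.8076
  σ(Item 1,Item 3) = 0.69 × 1.66 × 0.71 = 0.8132
  σ(Item 1,Item 4) = 0.64 × 1.66 × 1.50 = 1.5936
  σ(Item 2,Item 3) = 0.35 × 1.39 × 0.71 = 0.3454
  σ(Item 2,Item 4) = 0.32 × 1.39 × 1.50 = 0.6672
  σ(Item 3,Item 4) = 0.37 × 0.71 × 1.50 = 0.3941
σ²_T = Σσ²ᵢ + 2·Σσ_ij = 7.4418 + 2 × 4.6211 = 16.6840
α = (4/3)·(1 − 7.4418/16.6840) = 0.739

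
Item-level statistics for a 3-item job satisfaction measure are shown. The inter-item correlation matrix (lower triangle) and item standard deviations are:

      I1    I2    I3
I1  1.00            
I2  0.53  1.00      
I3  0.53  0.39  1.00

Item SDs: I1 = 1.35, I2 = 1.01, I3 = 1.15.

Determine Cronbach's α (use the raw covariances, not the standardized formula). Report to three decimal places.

Σσ²ᵢ = 1.35² + 1.01² + 1.15² = 4.1651
Covariances σ_ij = r_ij · s_i · s_j:
  σ(I1,I2) = 0.53 × 1.35 × 1.01 = 0.7227
  σ(I1,I3) = 0.53 × 1.35 × 1.15 = 0.8228
  σ(I2,I3) = 0.39 × 1.01 × 1.15 = 0.4530
σ²_T = Σσ²ᵢ + 2·Σσ_ij = 4.1651 + 2 × 1.9985 = 8.1621
α = (3/2)·(1 − 4.1651/8.1621) = 0.735

α = 0.735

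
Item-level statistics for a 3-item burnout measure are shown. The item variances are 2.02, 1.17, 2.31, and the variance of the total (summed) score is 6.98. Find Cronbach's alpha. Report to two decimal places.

α = 0.32

Σσᵢ² = 2.02 + 1.17 + 2.31 = 5.50
α = (k/(k−1))·(1 − Σσᵢ²/σ²_T) = (3/2)·(1 − 5.50/6.98) = 0.32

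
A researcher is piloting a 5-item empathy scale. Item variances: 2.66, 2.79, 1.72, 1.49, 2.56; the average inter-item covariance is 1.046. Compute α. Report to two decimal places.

ΣVar(i) = 2.66 + 2.79 + 1.72 + 1.49 + 2.56 = 11.22
Sum of the 10 distinct covariances = 10 × 1.046 = 10.460
Var(T) = ΣVar(i) + 2·Σcov = 11.22 + 2 × 10.460 = 32.140
α = (5/4)·(1 − 11.22/32.140) = 0.81

α = 0.81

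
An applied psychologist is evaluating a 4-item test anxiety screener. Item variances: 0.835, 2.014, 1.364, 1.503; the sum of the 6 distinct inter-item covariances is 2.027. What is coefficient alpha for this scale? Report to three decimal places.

sum of item variances = 0.835 + 2.014 + 1.364 + 1.503 = 5.716
Sum of distinct covariances = 2.027
total variance = sum of item variances + 2·Σcov = 5.716 + 2 × 2.027 = 9.770
α = (4/3)·(1 − 5.716/9.770) = 0.553

α = 0.553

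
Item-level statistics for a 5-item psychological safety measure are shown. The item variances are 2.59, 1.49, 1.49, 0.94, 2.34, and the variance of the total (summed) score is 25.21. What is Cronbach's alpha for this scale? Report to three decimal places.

Σσ²ᵢ = 2.59 + 1.49 + 1.49 + 0.94 + 2.34 = 8.85
α = (k/(k−1))·(1 − Σσ²ᵢ/σ²_total) = (5/4)·(1 − 8.85/25.21) = 0.811

α = 0.811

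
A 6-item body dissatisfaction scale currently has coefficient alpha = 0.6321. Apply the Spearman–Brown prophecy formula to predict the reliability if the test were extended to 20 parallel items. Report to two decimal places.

Length factor m = 20/6 = 3.3333
α' = m·α / (1 + (m−1)·α)
   = 20/6 × 0.6321 / (1 + (20/6 − 1) × 0.6321)
   = 2.1070 / 2.4749 = 0.85

predicted reliability = 0.85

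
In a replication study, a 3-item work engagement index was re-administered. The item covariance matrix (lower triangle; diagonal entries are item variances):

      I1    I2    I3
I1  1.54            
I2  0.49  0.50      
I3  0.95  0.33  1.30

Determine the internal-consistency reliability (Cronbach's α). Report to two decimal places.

α = 0.77

Σσ²ᵢ = 1.54 + 0.50 + 1.30 = 3.34
Sum of off-diagonal covariances = 1.77
total variance = 3.34 + 2 × 1.77 = 6.88
α = (k/(k−1))·(1 − Σσ²ᵢ/total variance) = (3/2)·(1 − 3.34/6.88) = 0.77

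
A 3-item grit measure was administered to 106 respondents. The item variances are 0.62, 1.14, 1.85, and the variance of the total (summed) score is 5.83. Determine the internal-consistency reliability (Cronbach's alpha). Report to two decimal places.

Cronbach's alpha = 0.57

sum of item variances = 0.62 + 1.14 + 1.85 = 3.61
α = (k/(k−1))·(1 − sum of item variances/Var(T)) = (3/2)·(1 − 3.61/5.83) = 0.57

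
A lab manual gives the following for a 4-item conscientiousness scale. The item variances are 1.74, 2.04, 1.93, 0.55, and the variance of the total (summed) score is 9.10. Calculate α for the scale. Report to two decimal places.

sum of item variances = 1.74 + 2.04 + 1.93 + 0.55 = 6.26
α = (k/(k−1))·(1 − sum of item variances/Var(T)) = (4/3)·(1 − 6.26/9.10) = 0.42

α = 0.42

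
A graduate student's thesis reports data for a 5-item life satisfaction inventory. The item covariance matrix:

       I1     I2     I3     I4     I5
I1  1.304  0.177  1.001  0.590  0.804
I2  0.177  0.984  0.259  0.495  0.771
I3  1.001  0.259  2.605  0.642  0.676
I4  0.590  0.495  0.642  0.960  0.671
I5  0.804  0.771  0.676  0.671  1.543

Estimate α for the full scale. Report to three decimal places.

α = 0.778

Σσ²ᵢ = 1.304 + 0.984 + 2.605 + 0.960 + 1.543 = 7.396
Σ_{i<j} σ_ij = 6.086
σ²_total = 7.396 + 2 × 6.086 = 19.568
α = (k/(k−1))·(1 − Σσ²ᵢ/σ²_total) = (5/4)·(1 − 7.396/19.568) = 0.778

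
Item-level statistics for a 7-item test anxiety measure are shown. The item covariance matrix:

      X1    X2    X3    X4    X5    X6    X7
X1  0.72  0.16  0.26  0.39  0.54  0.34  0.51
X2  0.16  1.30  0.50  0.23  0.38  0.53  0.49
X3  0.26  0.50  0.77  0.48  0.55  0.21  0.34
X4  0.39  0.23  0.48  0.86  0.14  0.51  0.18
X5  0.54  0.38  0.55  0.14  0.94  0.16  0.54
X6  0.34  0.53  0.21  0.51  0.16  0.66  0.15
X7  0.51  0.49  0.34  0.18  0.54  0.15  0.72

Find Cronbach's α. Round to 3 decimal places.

α = 0.837

sum of item variances = 0.72 + 1.30 + 0.77 + 0.86 + 0.94 + 0.66 + 0.72 = 5.97
Σ_{i<j} σ_ij = 7.59
total variance = 5.97 + 2 × 7.59 = 21.15
α = (k/(k−1))·(1 − sum of item variances/total variance) = (7/6)·(1 − 5.97/21.15) = 0.837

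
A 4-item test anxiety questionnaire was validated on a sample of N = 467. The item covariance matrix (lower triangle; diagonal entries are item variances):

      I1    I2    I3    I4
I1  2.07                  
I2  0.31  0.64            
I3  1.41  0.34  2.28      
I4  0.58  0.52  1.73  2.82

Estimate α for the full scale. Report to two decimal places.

Σσ²ᵢ = 2.07 + 0.64 + 2.28 + 2.82 = 7.81
Σ_{i<j} σ_ij = 4.89
total variance = 7.81 + 2 × 4.89 = 17.59
α = (k/(k−1))·(1 − Σσ²ᵢ/total variance) = (4/3)·(1 − 7.81/17.59) = 0.74

α = 0.74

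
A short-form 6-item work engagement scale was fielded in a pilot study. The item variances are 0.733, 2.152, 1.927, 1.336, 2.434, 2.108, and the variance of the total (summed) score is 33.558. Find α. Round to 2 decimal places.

Σσ²ᵢ = 0.733 + 2.152 + 1.927 + 1.336 + 2.434 + 2.108 = 10.690
α = (k/(k−1))·(1 − Σσ²ᵢ/total variance) = (6/5)·(1 − 10.690/33.558) = 0.82

α = 0.82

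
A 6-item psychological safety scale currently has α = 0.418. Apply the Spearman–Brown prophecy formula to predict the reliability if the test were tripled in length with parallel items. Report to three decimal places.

Length factor m = 3
α' = m·α / (1 + (m−1)·α)
   = 3 × 0.418 / (1 + (3 − 1) × 0.418)
   = 1.2540 / 1.8360 = 0.683

predicted reliability = 0.683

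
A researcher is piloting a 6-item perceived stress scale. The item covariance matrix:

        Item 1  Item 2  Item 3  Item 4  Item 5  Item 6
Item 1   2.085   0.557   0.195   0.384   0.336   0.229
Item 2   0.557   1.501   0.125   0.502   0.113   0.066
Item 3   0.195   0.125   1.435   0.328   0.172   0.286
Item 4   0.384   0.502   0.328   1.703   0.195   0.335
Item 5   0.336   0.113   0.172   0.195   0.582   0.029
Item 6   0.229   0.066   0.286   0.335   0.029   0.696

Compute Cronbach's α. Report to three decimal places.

Cronbach's α = 0.589

sum of item variances = 2.085 + 1.501 + 1.435 + 1.703 + 0.582 + 0.696 = 8.002
Sum of the distinct covariances = 3.852
σ²_T = 8.002 + 2 × 3.852 = 15.706
α = (k/(k−1))·(1 − sum of item variances/σ²_T) = (6/5)·(1 − 8.002/15.706) = 0.589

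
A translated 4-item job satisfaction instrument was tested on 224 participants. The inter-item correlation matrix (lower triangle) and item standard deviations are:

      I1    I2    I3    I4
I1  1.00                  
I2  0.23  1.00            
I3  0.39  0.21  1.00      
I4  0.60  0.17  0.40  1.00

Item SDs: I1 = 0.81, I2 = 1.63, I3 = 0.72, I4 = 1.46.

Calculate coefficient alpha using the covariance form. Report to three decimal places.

Σσ²ᵢ = 0.81² + 1.63² + 0.72² + 1.46² = 5.9630
Covariances σ_ij = r_ij · s_i · s_j:
  σ(I1,I2) = 0.23 × 0.81 × 1.63 = 0.3037
  σ(I1,I3) = 0.39 × 0.81 × 0.72 = 0.2274
  σ(I1,I4) = 0.60 × 0.81 × 1.46 = 0.7096
  σ(I2,I3) = 0.21 × 1.63 × 0.72 = 0.2465
  σ(I2,I4) = 0.17 × 1.63 × 1.46 = 0.4046
  σ(I3,I4) = 0.40 × 0.72 × 1.46 = 0.4205
σ²_T = Σσ²ᵢ + 2·Σσ_ij = 5.9630 + 2 × 2.3123 = 10.5876
α = (4/3)·(1 − 5.9630/10.5876) = 0.582

α = 0.582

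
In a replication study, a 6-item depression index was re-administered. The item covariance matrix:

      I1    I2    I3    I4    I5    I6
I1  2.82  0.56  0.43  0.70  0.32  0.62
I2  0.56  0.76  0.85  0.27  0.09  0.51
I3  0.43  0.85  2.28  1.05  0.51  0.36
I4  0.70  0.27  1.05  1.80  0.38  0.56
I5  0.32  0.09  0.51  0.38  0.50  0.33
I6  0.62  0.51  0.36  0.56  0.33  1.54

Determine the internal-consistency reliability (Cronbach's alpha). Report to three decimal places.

ΣVar(i) = 2.82 + 0.76 + 2.28 + 1.80 + 0.50 + 1.54 = 9.70
Sum of the distinct covariances = 7.54
σ²_total = 9.70 + 2 × 7.54 = 24.78
α = (k/(k−1))·(1 − ΣVar(i)/σ²_total) = (6/5)·(1 − 9.70/24.78) = 0.730

α = 0.730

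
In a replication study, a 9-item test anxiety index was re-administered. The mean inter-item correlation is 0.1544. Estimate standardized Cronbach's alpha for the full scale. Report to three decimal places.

standardized Cronbach's alpha = 0.622

Standardized α = k·r̄ / (1 + (k−1)·r̄) = 9 × 0.1544 / (1 + 8 × 0.1544)
  = 1.3896 / 2.2352 = 0.622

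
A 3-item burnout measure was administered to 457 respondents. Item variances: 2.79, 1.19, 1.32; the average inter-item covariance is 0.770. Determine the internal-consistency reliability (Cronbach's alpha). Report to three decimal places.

α = 0.699

Σσᵢ² = 2.79 + 1.19 + 1.32 = 5.30
Sum of the 3 distinct covariances = 3 × 0.770 = 2.310
total variance = Σσᵢ² + 2·Σcov = 5.30 + 2 × 2.310 = 9.920
α = (3/2)·(1 − 5.30/9.920) = 0.699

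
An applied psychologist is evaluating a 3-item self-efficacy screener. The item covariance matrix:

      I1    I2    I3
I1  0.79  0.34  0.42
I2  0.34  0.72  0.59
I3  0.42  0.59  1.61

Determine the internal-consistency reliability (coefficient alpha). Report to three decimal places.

coefficient alpha = 0.696

Σσ²ᵢ = 0.79 + 0.72 + 1.61 = 3.12
Sum of off-diagonal covariances = 1.35
total variance = 3.12 + 2 × 1.35 = 5.82
α = (k/(k−1))·(1 − Σσ²ᵢ/total variance) = (3/2)·(1 − 3.12/5.82) = 0.696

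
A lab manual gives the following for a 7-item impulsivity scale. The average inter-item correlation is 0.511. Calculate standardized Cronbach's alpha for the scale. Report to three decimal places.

Standardized α = k·r̄ / (1 + (k−1)·r̄) = 7 × 0.511 / (1 + 6 × 0.511)
  = 3.5770 / 4.0660 = 0.880

standardized Cronbach's alpha = 0.880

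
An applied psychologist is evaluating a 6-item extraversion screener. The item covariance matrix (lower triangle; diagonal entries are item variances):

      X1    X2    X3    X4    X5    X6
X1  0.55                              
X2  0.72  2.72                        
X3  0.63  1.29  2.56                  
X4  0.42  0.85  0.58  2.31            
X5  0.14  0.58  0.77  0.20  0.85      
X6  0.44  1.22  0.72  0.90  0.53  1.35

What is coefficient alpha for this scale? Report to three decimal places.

coefficient alpha = 0.791

ΣVar(i) = 0.55 + 2.72 + 2.56 + 2.31 + 0.85 + 1.35 = 10.34
Sum of off-diagonal covariances = 9.99
total variance = 10.34 + 2 × 9.99 = 30.32
α = (k/(k−1))·(1 − ΣVar(i)/total variance) = (6/5)·(1 − 10.34/30.32) = 0.791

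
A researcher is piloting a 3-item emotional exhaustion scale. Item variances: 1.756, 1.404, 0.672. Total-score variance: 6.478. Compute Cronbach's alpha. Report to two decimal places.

ΣVar(i) = 1.756 + 1.404 + 0.672 = 3.832
α = (k/(k−1))·(1 − ΣVar(i)/σ²_T) = (3/2)·(1 − 3.832/6.478) = 0.61

Cronbach's alpha = 0.61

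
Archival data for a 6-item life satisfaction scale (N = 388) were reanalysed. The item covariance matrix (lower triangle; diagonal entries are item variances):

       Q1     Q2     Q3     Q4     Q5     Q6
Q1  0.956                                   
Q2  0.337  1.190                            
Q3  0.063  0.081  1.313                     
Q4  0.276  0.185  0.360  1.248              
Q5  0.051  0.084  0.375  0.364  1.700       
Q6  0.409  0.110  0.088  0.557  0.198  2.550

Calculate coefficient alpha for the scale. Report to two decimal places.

sum of item variances = 0.956 + 1.190 + 1.313 + 1.248 + 1.700 + 2.550 = 8.957
Sum of the distinct covariances = 3.538
σ²_total = 8.957 + 2 × 3.538 = 16.033
α = (k/(k−1))·(1 − sum of item variances/σ²_total) = (6/5)·(1 − 8.957/16.033) = 0.53

coefficient alpha = 0.53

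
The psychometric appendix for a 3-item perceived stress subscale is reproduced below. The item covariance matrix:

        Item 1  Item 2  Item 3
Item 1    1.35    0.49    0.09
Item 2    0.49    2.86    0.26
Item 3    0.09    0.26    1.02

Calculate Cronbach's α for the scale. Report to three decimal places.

Σσᵢ² = 1.35 + 2.86 + 1.02 = 5.23
Sum of off-diagonal covariances = 0.84
total variance = 5.23 + 2 × 0.84 = 6.91
α = (k/(k−1))·(1 − Σσᵢ²/total variance) = (3/2)·(1 − 5.23/6.91) = 0.365

α = 0.365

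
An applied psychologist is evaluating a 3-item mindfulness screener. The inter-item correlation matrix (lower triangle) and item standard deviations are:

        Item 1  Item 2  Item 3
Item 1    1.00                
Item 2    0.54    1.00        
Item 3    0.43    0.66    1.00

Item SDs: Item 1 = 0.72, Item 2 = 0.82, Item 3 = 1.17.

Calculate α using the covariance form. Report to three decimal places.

α = 0.760

Σσ²ᵢ = 0.72² + 0.82² + 1.17² = 2.5597
Covariances σ_ij = r_ij · s_i · s_j:
  σ(Item 1,Item 2) = 0.54 × 0.72 × 0.82 = 0.3188
  σ(Item 1,Item 3) = 0.43 × 0.72 × 1.17 = 0.3622
  σ(Item 2,Item 3) = 0.66 × 0.82 × 1.17 = 0.6332
σ²_T = Σσ²ᵢ + 2·Σσ_ij = 2.5597 + 2 × 1.3142 = 5.1881
α = (3/2)·(1 − 2.5597/5.1881) = 0.760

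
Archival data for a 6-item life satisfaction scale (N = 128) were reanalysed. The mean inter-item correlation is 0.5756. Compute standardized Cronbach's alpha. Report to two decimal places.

α = 0.89

Standardized α = k·r̄ / (1 + (k−1)·r̄) = 6 × 0.5756 / (1 + 5 × 0.5756)
  = 3.4536 / 3.8780 = 0.89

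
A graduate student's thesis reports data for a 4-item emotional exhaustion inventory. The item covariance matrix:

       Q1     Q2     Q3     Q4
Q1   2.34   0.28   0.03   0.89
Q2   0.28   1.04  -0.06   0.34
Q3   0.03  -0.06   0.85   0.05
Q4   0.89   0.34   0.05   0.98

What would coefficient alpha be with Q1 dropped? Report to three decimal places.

α = 0.280

Remaining items: Q2, Q3, Q4 (k = 3).
Σσ²ᵢ = 1.04 + 0.85 + 0.98 = 2.87
σ²_total = 2.87 + 2 × 0.33 = 3.53
α (item deleted) = (3/2)·(1 − 2.87/3.53) = 0.280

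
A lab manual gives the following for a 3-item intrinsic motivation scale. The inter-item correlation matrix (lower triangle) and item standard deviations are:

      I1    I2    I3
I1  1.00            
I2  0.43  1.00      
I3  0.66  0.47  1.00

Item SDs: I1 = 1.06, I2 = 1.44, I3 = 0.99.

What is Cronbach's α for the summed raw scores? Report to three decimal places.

Σσ²ᵢ = 1.06² + 1.44² + 0.99² = 4.1773
Covariances σ_ij = r_ij · s_i · s_j:
  σ(I1,I2) = 0.43 × 1.06 × 1.44 = 0.6564
  σ(I1,I3) = 0.66 × 1.06 × 0.99 = 0.6926
  σ(I2,I3) = 0.47 × 1.44 × 0.99 = 0.6700
σ²_T = Σσ²ᵢ + 2·Σσ_ij = 4.1773 + 2 × 2.0190 = 8.2153
α = (3/2)·(1 − 4.1773/8.2153) = 0.737

Cronbach's α = 0.737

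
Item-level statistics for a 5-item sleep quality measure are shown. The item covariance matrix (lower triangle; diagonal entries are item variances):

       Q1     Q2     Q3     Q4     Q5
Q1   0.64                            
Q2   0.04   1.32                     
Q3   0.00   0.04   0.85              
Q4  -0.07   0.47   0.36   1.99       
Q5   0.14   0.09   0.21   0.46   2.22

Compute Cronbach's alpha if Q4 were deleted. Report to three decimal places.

α = 0.228

Remaining items: Q1, Q2, Q3, Q5 (k = 4).
sum of item variances = 0.64 + 1.32 + 0.85 + 2.22 = 5.03
σ²_total = 5.03 + 2 × 0.52 = 6.07
α (item deleted) = (4/3)·(1 − 5.03/6.07) = 0.228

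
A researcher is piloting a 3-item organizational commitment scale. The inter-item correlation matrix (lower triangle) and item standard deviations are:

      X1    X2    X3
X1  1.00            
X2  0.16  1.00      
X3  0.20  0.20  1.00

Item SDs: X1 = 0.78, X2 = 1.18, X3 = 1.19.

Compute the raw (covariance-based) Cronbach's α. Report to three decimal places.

Σσ²ᵢ = 0.78² + 1.18² + 1.19² = 3.4169
Covariances σ_ij = r_ij · s_i · s_j:
  σ(X1,X2) = 0.16 × 0.78 × 1.18 = 0.1473
  σ(X1,X3) = 0.20 × 0.78 × 1.19 = 0.1856
  σ(X2,X3) = 0.20 × 1.18 × 1.19 = 0.2808
σ²_T = Σσ²ᵢ + 2·Σσ_ij = 3.4169 + 2 × 0.6137 = 4.6443
α = (3/2)·(1 − 3.4169/4.6443) = 0.396

Cronbach's α = 0.396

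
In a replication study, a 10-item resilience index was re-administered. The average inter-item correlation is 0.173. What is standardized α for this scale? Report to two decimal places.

Standardized α = k·r̄ / (1 + (k−1)·r̄) = 10 × 0.173 / (1 + 9 × 0.173)
  = 1.7300 / 2.5570 = 0.68

α = 0.68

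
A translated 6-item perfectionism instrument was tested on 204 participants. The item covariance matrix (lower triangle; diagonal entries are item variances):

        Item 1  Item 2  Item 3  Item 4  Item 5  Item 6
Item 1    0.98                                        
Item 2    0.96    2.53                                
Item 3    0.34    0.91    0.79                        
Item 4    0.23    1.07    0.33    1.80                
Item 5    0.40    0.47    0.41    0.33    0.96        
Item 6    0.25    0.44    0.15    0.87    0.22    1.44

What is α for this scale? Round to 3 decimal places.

α = 0.761

ΣVar(i) = 0.98 + 2.53 + 0.79 + 1.80 + 0.96 + 1.44 = 8.50
Sum of off-diagonal covariances = 7.38
σ²_total = 8.50 + 2 × 7.38 = 23.26
α = (k/(k−1))·(1 − ΣVar(i)/σ²_total) = (6/5)·(1 − 8.50/23.26) = 0.761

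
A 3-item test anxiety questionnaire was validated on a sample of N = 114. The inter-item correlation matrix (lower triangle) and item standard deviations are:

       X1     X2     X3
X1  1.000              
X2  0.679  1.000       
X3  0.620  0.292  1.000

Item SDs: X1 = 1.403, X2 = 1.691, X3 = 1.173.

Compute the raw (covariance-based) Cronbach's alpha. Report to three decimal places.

Σσ²ᵢ = 1.403² + 1.691² + 1.173² = 6.2038
Covariances σ_ij = r_ij · s_i · s_j:
  σ(X1,X2) = 0.679 × 1.403 × 1.691 = 1.6109
  σ(X1,X3) = 0.620 × 1.403 × 1.173 = 1.0203
  σ(X2,X3) = 0.292 × 1.691 × 1.173 = 0.5792
σ²_T = Σσ²ᵢ + 2·Σσ_ij = 6.2038 + 2 × 3.2104 = 12.6246
α = (3/2)·(1 − 6.2038/12.6246) = 0.763

Cronbach's alpha = 0.763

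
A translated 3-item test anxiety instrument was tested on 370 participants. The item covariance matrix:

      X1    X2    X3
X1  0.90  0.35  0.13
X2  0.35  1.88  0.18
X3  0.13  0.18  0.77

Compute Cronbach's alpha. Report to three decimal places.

Cronbach's alpha = 0.407

Σσ²ᵢ = 0.90 + 1.88 + 0.77 = 3.55
Σ_{i<j} σ_ij = 0.66
total variance = 3.55 + 2 × 0.66 = 4.87
α = (k/(k−1))·(1 − Σσ²ᵢ/total variance) = (3/2)·(1 − 3.55/4.87) = 0.407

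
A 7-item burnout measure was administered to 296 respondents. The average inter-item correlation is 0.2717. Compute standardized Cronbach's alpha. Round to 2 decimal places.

standardized Cronbach's alpha = 0.72

Standardized α = k·r̄ / (1 + (k−1)·r̄) = 7 × 0.2717 / (1 + 6 × 0.2717)
  = 1.9019 / 2.6302 = 0.72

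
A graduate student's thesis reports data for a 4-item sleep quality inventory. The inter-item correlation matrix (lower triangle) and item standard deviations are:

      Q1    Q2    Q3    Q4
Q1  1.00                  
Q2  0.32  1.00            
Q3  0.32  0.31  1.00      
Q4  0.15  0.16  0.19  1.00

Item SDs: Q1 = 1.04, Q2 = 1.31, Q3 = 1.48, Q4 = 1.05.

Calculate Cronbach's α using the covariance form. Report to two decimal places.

α = 0.56

Σσ²ᵢ = 1.04² + 1.31² + 1.48² + 1.05² = 6.0906
Covariances σ_ij = r_ij · s_i · s_j:
  σ(Q1,Q2) = 0.32 × 1.04 × 1.31 = 0.4360
  σ(Q1,Q3) = 0.32 × 1.04 × 1.48 = 0.4925
  σ(Q1,Q4) = 0.15 × 1.04 × 1.05 = 0.1638
  σ(Q2,Q3) = 0.31 × 1.31 × 1.48 = 0.6010
  σ(Q2,Q4) = 0.16 × 1.31 × 1.05 = 0.2201
  σ(Q3,Q4) = 0.19 × 1.48 × 1.05 = 0.2953
σ²_T = Σσ²ᵢ + 2·Σσ_ij = 6.0906 + 2 × 2.2087 = 10.5080
α = (4/3)·(1 − 6.0906/10.5080) = 0.56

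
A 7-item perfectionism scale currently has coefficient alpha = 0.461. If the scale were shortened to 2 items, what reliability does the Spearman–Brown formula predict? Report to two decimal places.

Length factor m = 2/7 = 0.2857
α' = m·α / (1 − (1−m)·α)
   = 2/7 × 0.461 / (1 − (1 − 2/7) × 0.461)
   = 0.1317 / 0.6707 = 0.20

predicted reliability = 0.20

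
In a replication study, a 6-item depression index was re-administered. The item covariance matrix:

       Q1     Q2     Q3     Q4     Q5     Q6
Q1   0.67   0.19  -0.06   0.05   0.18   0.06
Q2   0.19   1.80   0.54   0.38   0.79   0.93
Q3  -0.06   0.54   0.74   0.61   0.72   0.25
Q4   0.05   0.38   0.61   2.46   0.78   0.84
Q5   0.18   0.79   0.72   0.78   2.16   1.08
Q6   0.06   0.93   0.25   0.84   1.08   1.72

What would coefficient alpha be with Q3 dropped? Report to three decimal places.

α = 0.681

Remaining items: Q1, Q2, Q4, Q5, Q6 (k = 5).
sum of item variances = 0.67 + 1.80 + 2.46 + 2.16 + 1.72 = 8.81
Var(T) = 8.81 + 2 × 5.28 = 19.37
α (item deleted) = (5/4)·(1 − 8.81/19.37) = 0.681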